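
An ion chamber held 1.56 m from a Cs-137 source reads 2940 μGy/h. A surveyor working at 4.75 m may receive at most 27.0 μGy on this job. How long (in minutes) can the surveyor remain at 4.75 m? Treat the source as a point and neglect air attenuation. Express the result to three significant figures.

5.11 min

Applying the 1/r² law, rate at 4.75 m:
2940 × (1.56/4.75)² = 2940 × 0.1079 = 317.2 μGy/h.
Stay time = 27.0 μGy ÷ 317.2 μGy/h = 0.08512 h = 5.107 min.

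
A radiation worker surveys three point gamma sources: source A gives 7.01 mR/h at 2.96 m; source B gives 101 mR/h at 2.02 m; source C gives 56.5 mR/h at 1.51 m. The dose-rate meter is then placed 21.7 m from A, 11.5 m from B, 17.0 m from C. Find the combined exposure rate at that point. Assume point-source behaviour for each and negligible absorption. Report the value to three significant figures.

By superposition, sum each source's inverse-square contribution:
A: 7.01 × (2.96/21.7)² = 0.1304 mR/h
B: 101 × (2.02/11.5)² = 3.116 mR/h
C: 56.5 × (1.51/17.0)² = 0.4458 mR/h
Total = 0.1304 + 3.116 + 0.4458 = 3.692 mR/h.

3.69 mR/h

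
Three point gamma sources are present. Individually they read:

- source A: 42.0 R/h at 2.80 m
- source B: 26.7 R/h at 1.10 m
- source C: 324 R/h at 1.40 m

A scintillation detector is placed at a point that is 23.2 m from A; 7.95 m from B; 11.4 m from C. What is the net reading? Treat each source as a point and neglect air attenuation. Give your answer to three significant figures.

By superposition, sum each source's inverse-square contribution:
A: 42.0 × (2.80/23.2)² = 0.6118 R/h
B: 26.7 × (1.10/7.95)² = 0.5112 R/h
C: 324 × (1.40/11.4)² = 4.886 R/h
Total = 0.6118 + 0.5112 + 4.886 = 6.009 R/h.

6.01 R/h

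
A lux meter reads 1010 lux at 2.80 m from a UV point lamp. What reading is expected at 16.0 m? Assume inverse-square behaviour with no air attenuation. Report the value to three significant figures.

30.9 lux

Applying the 1/r² law, the rate at 16.0 m is
1010 × (2.80/16.0)² = 1010 × 0.03062 = 30.93 lux.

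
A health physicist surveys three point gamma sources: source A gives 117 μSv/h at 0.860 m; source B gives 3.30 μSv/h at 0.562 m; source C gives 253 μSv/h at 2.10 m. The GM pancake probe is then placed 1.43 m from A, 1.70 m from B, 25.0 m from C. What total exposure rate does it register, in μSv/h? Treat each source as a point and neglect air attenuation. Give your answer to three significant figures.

By superposition, sum each source's inverse-square contribution:
A: 117 × (0.860/1.43)² = 42.32 μSv/h
B: 3.30 × (0.562/1.70)² = 0.3607 μSv/h
C: 253 × (2.10/25.0)² = 1.785 μSv/h
Total = 42.32 + 0.3607 + 1.785 = 44.47 μSv/h.

44.5 μSv/h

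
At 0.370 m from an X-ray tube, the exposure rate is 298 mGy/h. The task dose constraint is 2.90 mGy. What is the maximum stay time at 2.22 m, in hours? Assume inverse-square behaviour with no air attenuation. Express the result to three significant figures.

0.350 h

Intensity scales as (d₁/d₂)², so rate at 2.22 m:
(0.370/2.22)² = 0.02778, so 298 × 0.02778 = 8.278 mGy/h.
Stay time = 2.90 mGy ÷ 8.278 mGy/h = 0.3503 h.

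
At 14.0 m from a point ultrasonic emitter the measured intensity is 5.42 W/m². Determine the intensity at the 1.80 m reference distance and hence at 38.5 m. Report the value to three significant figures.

328 W/m²; 0.717 W/m²

By the inverse-square law,
At 1.80 m: (14.0/1.80)² = 60.49, so 5.42 × 60.49 = 327.9 W/m²
At 38.5 m: 327.9 × (1.80/38.5)² = 327.9 × 0.002186 = 0.7168 W/m².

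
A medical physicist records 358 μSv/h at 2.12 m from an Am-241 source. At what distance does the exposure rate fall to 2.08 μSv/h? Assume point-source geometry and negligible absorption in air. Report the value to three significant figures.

27.8 m

By the inverse-square law, d₂ = d₁·√(I₁/I₂).
I₁/I₂ = 358/2.08 = 172.1, so d₂ = 2.12 × √172.1 = 27.81 m.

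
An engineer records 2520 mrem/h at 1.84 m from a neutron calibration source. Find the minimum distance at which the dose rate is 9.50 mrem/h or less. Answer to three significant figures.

Intensity scales as (d₁/d₂)², so d₂ = d₁·√(I₁/I₂).
I₁/I₂ = 2520/9.50 = 265.3, so d₂ = 1.84 × √265.3 = 29.97 m.

30.0 m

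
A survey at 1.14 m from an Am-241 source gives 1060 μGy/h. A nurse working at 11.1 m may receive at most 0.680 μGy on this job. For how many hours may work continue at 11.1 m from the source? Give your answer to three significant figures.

Since intensity falls as 1/r², rate at 11.1 m:
(1.14/11.1)² = 0.01055, so 1060 × 0.01055 = 11.18 μGy/h.
Stay time = 0.680 μGy ÷ 11.18 μGy/h = 0.06082 h.

0.0608 h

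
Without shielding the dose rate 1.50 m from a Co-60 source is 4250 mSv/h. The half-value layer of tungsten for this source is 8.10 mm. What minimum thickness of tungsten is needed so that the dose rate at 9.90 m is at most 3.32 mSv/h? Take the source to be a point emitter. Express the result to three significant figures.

At 9.90 m, distance alone gives 4250 × (1.50/9.90)² = 4250 × 0.02296 = 97.58 mSv/h.
Further attenuation needed: 97.58/3.32 = 29.39.
n = log₂(29.39) = 4.877 half-value layers.
Thickness = 4.877 × 8.10 mm = 39.50 mm.

39.5 mm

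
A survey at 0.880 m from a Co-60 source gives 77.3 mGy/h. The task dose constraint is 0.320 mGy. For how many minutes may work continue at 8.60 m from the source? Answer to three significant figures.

Intensity scales as (d₁/d₂)², so rate at 8.60 m:
(0.880/8.60)² = 0.01047, so 77.3 × 0.01047 = 0.8093 mGy/h.
Stay time = 0.320 mGy ÷ 0.8093 mGy/h = 0.3954 h = 23.72 min.

23.7 min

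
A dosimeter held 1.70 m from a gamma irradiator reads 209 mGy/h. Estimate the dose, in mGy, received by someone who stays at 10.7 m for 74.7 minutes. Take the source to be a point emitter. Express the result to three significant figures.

Since intensity falls as 1/r², rate at 10.7 m:
(1.70/10.7)² = 0.02524, so 209 × 0.02524 = 5.275 mGy/h.
Dose = rate × time = 5.275 mGy/h × 1.245 h = 6.567 mGy.

6.57 mGy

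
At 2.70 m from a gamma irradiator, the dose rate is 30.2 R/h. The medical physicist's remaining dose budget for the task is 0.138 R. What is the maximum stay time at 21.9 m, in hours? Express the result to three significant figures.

Since intensity falls as 1/r², rate at 21.9 m:
(2.70/21.9)² = 0.01520, so 30.2 × 0.01520 = 0.4590 R/h.
Stay time = 0.138 R ÷ 0.4590 R/h = 0.3007 h.

0.301 h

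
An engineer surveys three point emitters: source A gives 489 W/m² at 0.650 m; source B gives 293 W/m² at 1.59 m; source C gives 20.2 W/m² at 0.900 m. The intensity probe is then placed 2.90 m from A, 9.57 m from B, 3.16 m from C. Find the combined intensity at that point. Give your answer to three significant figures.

34.3 W/m²

Each source contributes Iᵢ·(dᵢ/rᵢ)²; contributions add.
A: 489 × (0.650/2.90)² = 24.57 W/m²
B: 293 × (1.59/9.57)² = 8.088 W/m²
C: 20.2 × (0.900/3.16)² = 1.639 W/m²
Total = 24.57 + 8.088 + 1.639 = 34.30 W/m².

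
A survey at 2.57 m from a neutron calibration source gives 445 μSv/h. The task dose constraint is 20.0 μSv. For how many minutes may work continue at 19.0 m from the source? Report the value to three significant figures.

Applying the 1/r² law, rate at 19.0 m:
(2.57/19.0)² = 0.01830, so 445 × 0.01830 = 8.143 μSv/h.
Stay time = 20.0 μSv ÷ 8.143 μSv/h = 2.456 h = 147.4 min.

147 min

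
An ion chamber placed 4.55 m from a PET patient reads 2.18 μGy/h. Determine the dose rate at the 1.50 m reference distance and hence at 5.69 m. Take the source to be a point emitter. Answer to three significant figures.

20.1 μGy/h; 1.39 μGy/h

Using I₁d₁² = I₂d₂²,
At 1.50 m: (4.55/1.50)² = 9.201, so 2.18 × 9.201 = 20.06 μGy/h
At 5.69 m: 20.06 × (1.50/5.69)² = 20.06 × 0.06950 = 1.394 μGy/h.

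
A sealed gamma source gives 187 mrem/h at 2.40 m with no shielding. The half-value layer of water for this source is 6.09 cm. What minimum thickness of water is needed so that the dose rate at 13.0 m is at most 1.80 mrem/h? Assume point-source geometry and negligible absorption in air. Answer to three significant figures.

At 13.0 m, distance alone gives (2.40/13.0)² = 0.03408, so 187 × 0.03408 = 6.373 mrem/h.
Further attenuation needed: 6.373/1.80 = 3.541.
n = log₂(3.541) = 1.824 half-value layers.
Thickness = 1.824 × 6.09 cm = 11.11 cm.

11.1 cm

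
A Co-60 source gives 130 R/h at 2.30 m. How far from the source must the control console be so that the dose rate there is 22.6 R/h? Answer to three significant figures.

By the inverse-square law, d₂ = d₁·√(I₁/I₂).
I₁/I₂ = 130/22.6 = 5.752, so d₂ = 2.30 × √5.752 = 5.516 m.

5.52 m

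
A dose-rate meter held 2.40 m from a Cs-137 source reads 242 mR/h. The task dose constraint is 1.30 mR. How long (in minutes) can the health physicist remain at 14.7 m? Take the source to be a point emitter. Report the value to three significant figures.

12.1 min

Applying the 1/r² law, rate at 14.7 m:
242 × (2.40/14.7)² = 242 × 0.02666 = 6.452 mR/h.
Stay time = 1.30 mR ÷ 6.452 mR/h = 0.2015 h = 12.09 min.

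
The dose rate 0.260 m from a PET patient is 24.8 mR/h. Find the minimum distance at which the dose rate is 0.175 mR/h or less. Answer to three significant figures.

3.10 m

Using I₁d₁² = I₂d₂², d₂ = d₁·√(I₁/I₂).
I₁/I₂ = 24.8/0.175 = 141.7, so d₂ = 0.260 × √141.7 = 3.095 m.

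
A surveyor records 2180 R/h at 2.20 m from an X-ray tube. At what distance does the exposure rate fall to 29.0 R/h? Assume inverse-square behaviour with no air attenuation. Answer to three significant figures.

19.1 m

By the inverse-square law, d₂ = d₁·√(I₁/I₂).
I₁/I₂ = 2180/29.0 = 75.17, so d₂ = 2.20 × √75.17 = 19.07 m.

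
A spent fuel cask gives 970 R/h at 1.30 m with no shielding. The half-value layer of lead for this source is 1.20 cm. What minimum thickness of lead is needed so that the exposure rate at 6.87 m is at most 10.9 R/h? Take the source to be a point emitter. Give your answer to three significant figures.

2.01 cm

At 6.87 m, distance alone gives (1.30/6.87)² = 0.03581, so 970 × 0.03581 = 34.74 R/h.
Further attenuation needed: 34.74/10.9 = 3.187.
n = log₂(3.187) = 1.672 half-value layers.
Thickness = 1.672 × 1.20 cm = 2.006 cm.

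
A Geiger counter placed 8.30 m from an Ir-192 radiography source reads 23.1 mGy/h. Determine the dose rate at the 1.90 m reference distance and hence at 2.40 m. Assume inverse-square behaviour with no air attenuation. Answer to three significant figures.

By the inverse-square law,
At 1.90 m: 23.1 × (8.30/1.90)² = 23.1 × 19.08 = 440.7 mGy/h
At 2.40 m: 440.7 × (1.90/2.40)² = 440.7 × 0.6267 = 276.2 mGy/h.

441 mGy/h; 276 mGy/h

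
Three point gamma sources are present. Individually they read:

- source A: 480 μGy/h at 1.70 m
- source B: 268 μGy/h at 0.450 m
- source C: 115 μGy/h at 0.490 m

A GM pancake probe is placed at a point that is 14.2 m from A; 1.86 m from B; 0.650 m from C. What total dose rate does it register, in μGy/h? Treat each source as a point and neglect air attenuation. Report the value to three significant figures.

Each source contributes Iᵢ·(dᵢ/rᵢ)²; contributions add.
A: 480 × (1.70/14.2)² = 6.880 μGy/h
B: 268 × (0.450/1.86)² = 15.69 μGy/h
C: 115 × (0.490/0.650)² = 65.35 μGy/h
Total = 6.880 + 15.69 + 65.35 = 87.92 μGy/h.

87.9 μGy/h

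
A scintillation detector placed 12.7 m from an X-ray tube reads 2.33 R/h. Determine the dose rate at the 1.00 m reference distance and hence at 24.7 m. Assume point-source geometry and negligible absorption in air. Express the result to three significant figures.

Intensity scales as (d₁/d₂)², so
At 1.00 m: 2.33 × (12.7/1.00)² = 2.33 × 161.3 = 375.8 R/h
At 24.7 m: (1.00/24.7)² = 0.001639, so 375.8 × 0.001639 = 0.6159 R/h.

376 R/h; 0.616 R/h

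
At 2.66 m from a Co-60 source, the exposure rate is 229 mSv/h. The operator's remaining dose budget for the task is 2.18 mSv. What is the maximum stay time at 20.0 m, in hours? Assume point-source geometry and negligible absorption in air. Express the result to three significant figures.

0.538 h

Intensity scales as (d₁/d₂)², so rate at 20.0 m:
229 × (2.66/20.0)² = 229 × 0.01769 = 4.051 mSv/h.
Stay time = 2.18 mSv ÷ 4.051 mSv/h = 0.5381 h.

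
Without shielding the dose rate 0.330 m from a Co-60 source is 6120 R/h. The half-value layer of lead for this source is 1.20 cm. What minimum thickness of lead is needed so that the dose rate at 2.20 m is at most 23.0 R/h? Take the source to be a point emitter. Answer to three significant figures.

3.10 cm

At 2.20 m, distance alone gives 6120 × (0.330/2.20)² = 6120 × 0.02250 = 137.7 R/h.
Further attenuation needed: 137.7/23.0 = 5.987.
n = log₂(5.987) = 2.582 half-value layers.
Thickness = 2.582 × 1.20 cm = 3.098 cm.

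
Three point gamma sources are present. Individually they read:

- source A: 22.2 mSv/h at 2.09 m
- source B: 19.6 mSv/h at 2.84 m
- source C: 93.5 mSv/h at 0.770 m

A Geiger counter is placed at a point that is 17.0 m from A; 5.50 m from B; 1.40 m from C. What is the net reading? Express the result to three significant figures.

By superposition, sum each source's inverse-square contribution:
A: 22.2 × (2.09/17.0)² = 0.3355 mSv/h
B: 19.6 × (2.84/5.50)² = 5.226 mSv/h
C: 93.5 × (0.770/1.40)² = 28.28 mSv/h
Total = 0.3355 + 5.226 + 28.28 = 33.84 mSv/h.

33.8 mSv/h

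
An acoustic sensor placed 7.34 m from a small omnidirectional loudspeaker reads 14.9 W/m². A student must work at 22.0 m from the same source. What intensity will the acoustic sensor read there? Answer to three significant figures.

1.66 W/m²

Since intensity falls as 1/r², scaling from 7.34 m to 22.0 m:
14.9 × (7.34/22.0)² = 14.9 × 0.1113 = 1.658 W/m².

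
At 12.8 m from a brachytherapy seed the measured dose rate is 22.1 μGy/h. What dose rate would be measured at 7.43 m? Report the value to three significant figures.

65.6 μGy/h

Intensity scales as (d₁/d₂)², so scaling from 12.8 m to 7.43 m:
22.1 × (12.8/7.43)² = 22.1 × 2.968 = 65.59 μGy/h.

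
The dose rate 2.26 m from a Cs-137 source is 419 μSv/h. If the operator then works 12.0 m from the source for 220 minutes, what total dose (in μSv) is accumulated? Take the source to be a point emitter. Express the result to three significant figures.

54.5 μSv

Since intensity falls as 1/r², rate at 12.0 m:
419 × (2.26/12.0)² = 419 × 0.03547 = 14.86 μSv/h.
Dose = rate × time = 14.86 μSv/h × 3.667 h = 54.49 μSv.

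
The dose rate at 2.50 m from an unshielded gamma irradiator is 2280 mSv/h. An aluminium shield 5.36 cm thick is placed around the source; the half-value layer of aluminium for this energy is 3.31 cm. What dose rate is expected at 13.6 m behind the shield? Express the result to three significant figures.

25.1 mSv/h

Distance alone: (2.50/13.6)² = 0.03379, so 2280 × 0.03379 = 77.04 mSv/h.
Shield: 5.36/3.31 = 1.619 half-value layers → attenuation 2^(−1.619) = 0.3256.
Combined: 77.04 × 0.3256 = 25.08 mSv/h.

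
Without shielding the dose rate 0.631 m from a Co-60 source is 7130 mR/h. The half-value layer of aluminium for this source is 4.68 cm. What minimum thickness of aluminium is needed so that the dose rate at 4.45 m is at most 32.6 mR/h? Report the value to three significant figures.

At 4.45 m, distance alone gives (0.631/4.45)² = 0.02011, so 7130 × 0.02011 = 143.4 mR/h.
Further attenuation needed: 143.4/32.6 = 4.399.
n = log₂(4.399) = 2.137 half-value layers.
Thickness = 2.137 × 4.68 cm = 10.00 cm.

10.0 cm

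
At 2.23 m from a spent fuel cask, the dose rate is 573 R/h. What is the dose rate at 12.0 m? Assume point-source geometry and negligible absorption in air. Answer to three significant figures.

By the inverse-square law, the rate at 12.0 m is
(2.23/12.0)² = 0.03453, so 573 × 0.03453 = 19.79 R/h.

19.8 R/h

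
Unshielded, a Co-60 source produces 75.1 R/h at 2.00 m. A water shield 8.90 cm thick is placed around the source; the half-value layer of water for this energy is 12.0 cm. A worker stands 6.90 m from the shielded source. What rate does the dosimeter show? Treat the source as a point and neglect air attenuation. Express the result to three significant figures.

Distance alone: 75.1 × (2.00/6.90)² = 75.1 × 0.08402 = 6.310 R/h.
Shield: 8.90/12.0 = 0.7417 half-value layers → attenuation 2^(−0.7417) = 0.5980.
Combined: 6.310 × 0.5980 = 3.773 R/h.

3.77 R/h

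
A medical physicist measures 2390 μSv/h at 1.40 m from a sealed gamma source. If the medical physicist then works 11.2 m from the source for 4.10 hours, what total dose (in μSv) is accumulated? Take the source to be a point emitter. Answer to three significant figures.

153 μSv

By the inverse-square law, rate at 11.2 m:
2390 × (1.40/11.2)² = 2390 × 0.01562 = 37.33 μSv/h.
Dose = rate × time = 37.33 μSv/h × 4.100 h = 153.1 μSv.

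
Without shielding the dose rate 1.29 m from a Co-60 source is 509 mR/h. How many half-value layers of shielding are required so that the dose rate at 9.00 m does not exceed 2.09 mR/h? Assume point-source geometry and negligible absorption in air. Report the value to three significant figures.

2.32 half-value layers

At 9.00 m, distance alone gives (1.29/9.00)² = 0.02054, so 509 × 0.02054 = 10.45 mR/h.
Further attenuation needed: 10.45/2.09 = 5.000.
n = log₂(5.000) = 2.322 half-value layers.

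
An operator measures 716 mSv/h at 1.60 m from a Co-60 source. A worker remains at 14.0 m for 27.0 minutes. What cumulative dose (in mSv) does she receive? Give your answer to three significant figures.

4.21 mSv

Intensity scales as (d₁/d₂)², so rate at 14.0 m:
(1.60/14.0)² = 0.01306, so 716 × 0.01306 = 9.351 mSv/h.
Dose = rate × time = 9.351 mSv/h × 0.4500 h = 4.208 mSv.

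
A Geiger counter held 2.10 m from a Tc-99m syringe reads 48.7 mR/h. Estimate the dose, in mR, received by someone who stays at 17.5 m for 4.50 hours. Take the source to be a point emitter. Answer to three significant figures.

3.16 mR

Since intensity falls as 1/r², rate at 17.5 m:
48.7 × (2.10/17.5)² = 48.7 × 0.01440 = 0.7013 mR/h.
Dose = rate × time = 0.7013 mR/h × 4.500 h = 3.156 mR.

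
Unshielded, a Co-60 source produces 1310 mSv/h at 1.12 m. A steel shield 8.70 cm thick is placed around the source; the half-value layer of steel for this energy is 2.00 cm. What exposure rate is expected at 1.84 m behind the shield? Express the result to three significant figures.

23.8 mSv/h

Distance alone: 1310 × (1.12/1.84)² = 1310 × 0.3705 = 485.4 mSv/h.
Shield: 8.70/2.00 = 4.350 half-value layers → attenuation 2^(−4.350) = 0.04904.
Combined: 485.4 × 0.04904 = 23.80 mSv/h.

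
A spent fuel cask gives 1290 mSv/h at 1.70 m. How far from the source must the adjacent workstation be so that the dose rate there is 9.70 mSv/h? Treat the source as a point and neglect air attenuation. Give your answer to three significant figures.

19.6 m

Since intensity falls as 1/r², d₂ = d₁·√(I₁/I₂).
I₁/I₂ = 1290/9.70 = 133.0, so d₂ = 1.70 × √133.0 = 19.61 m.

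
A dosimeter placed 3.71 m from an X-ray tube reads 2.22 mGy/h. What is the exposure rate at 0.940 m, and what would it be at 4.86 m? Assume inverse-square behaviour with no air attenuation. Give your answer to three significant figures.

Applying the 1/r² law,
At 0.940 m: (3.71/0.940)² = 15.58, so 2.22 × 15.58 = 34.59 mGy/h
At 4.86 m: (0.940/4.86)² = 0.03741, so 34.59 × 0.03741 = 1.294 mGy/h.

34.6 mGy/h; 1.29 mGy/h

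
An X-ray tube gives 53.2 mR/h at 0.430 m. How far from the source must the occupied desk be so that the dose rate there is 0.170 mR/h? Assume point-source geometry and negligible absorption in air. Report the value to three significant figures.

Applying the 1/r² law, d₂ = d₁·√(I₁/I₂).
I₁/I₂ = 53.2/0.170 = 312.9, so d₂ = 0.430 × √312.9 = 7.606 m.

7.61 m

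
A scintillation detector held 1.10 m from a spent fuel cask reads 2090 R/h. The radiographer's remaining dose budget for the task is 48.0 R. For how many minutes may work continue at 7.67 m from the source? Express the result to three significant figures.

67.0 min

Since intensity falls as 1/r², rate at 7.67 m:
2090 × (1.10/7.67)² = 2090 × 0.02057 = 42.99 R/h.
Stay time = 48.0 R ÷ 42.99 R/h = 1.117 h = 67.02 min.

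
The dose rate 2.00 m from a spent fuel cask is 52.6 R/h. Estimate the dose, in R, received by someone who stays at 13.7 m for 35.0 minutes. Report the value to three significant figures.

Intensity scales as (d₁/d₂)², so rate at 13.7 m:
(2.00/13.7)² = 0.02131, so 52.6 × 0.02131 = 1.121 R/h.
Dose = rate × time = 1.121 R/h × 0.5833 h = 0.6539 R.

0.654 R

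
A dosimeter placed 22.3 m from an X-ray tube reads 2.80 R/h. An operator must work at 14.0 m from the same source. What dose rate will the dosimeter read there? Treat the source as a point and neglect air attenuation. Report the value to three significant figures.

7.10 R/h

By the inverse-square law, scaling from 22.3 m to 14.0 m:
2.80 × (22.3/14.0)² = 2.80 × 2.537 = 7.104 R/h.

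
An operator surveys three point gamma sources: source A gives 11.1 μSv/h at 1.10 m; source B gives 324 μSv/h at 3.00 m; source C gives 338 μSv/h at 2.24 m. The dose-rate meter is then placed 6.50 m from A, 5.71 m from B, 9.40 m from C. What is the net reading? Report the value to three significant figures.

Each source contributes Iᵢ·(dᵢ/rᵢ)²; contributions add.
A: 11.1 × (1.10/6.50)² = 0.3179 μSv/h
B: 324 × (3.00/5.71)² = 89.44 μSv/h
C: 338 × (2.24/9.40)² = 19.19 μSv/h
Total = 0.3179 + 89.44 + 19.19 = 108.9 μSv/h.

109 μSv/h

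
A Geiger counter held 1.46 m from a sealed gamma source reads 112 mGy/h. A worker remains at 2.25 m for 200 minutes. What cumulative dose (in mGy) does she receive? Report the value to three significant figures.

By the inverse-square law, rate at 2.25 m:
112 × (1.46/2.25)² = 112 × 0.4211 = 47.16 mGy/h.
Dose = rate × time = 47.16 mGy/h × 3.333 h = 157.2 mGy.

157 mGy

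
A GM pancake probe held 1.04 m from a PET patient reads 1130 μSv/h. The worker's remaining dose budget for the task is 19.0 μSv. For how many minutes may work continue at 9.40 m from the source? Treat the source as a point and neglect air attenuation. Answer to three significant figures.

82.4 min

Using I₁d₁² = I₂d₂², rate at 9.40 m:
1130 × (1.04/9.40)² = 1130 × 0.01224 = 13.83 μSv/h.
Stay time = 19.0 μSv ÷ 13.83 μSv/h = 1.374 h = 82.44 min.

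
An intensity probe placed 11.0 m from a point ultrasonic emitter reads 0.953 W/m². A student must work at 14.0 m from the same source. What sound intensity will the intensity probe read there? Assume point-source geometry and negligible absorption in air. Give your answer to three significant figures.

0.588 W/m²

By the inverse-square law, scaling from 11.0 m to 14.0 m:
(11.0/14.0)² = 0.6173, so 0.953 × 0.6173 = 0.5883 W/m².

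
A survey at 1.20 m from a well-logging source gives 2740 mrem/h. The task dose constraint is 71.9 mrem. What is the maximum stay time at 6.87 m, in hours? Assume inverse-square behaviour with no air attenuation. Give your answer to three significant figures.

0.860 h

Since intensity falls as 1/r², rate at 6.87 m:
(1.20/6.87)² = 0.03051, so 2740 × 0.03051 = 83.60 mrem/h.
Stay time = 71.9 mrem ÷ 83.60 mrem/h = 0.8600 h.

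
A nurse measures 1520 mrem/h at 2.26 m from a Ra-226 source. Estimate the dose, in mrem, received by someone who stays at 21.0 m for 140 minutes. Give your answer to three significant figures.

41.1 mrem

Applying the 1/r² law, rate at 21.0 m:
(2.26/21.0)² = 0.01158, so 1520 × 0.01158 = 17.60 mrem/h.
Dose = rate × time = 17.60 mrem/h × 2.333 h = 41.06 mrem.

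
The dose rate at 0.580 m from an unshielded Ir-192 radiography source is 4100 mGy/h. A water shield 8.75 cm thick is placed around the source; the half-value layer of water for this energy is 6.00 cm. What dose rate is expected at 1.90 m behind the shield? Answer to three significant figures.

139 mGy/h

Distance alone: (0.580/1.90)² = 0.09319, so 4100 × 0.09319 = 382.1 mGy/h.
Shield: 8.75/6.00 = 1.458 half-value layers → attenuation 2^(−1.458) = 0.3640.
Combined: 382.1 × 0.3640 = 139.1 mGy/h.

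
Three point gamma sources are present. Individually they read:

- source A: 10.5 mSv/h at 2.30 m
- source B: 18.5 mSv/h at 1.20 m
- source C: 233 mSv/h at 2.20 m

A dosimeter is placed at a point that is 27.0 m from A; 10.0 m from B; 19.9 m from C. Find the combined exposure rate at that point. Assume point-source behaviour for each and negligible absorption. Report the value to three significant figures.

3.19 mSv/h

Each source contributes Iᵢ·(dᵢ/rᵢ)²; contributions add.
A: 10.5 × (2.30/27.0)² = 0.07619 mSv/h
B: 18.5 × (1.20/10.0)² = 0.2664 mSv/h
C: 233 × (2.20/19.9)² = 2.848 mSv/h
Total = 0.07619 + 0.2664 + 2.848 = 3.191 mSv/h.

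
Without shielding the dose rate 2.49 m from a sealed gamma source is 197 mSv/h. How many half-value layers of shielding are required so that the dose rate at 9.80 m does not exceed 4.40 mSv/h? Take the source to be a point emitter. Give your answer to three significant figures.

1.53 half-value layers

At 9.80 m, distance alone gives (2.49/9.80)² = 0.06456, so 197 × 0.06456 = 12.72 mSv/h.
Further attenuation needed: 12.72/4.40 = 2.891.
n = log₂(2.891) = 1.532 half-value layers.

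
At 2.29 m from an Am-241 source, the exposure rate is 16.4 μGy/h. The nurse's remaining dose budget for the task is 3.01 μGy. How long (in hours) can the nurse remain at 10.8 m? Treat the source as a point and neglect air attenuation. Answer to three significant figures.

4.08 h

Applying the 1/r² law, rate at 10.8 m:
(2.29/10.8)² = 0.04496, so 16.4 × 0.04496 = 0.7373 μGy/h.
Stay time = 3.01 μGy ÷ 0.7373 μGy/h = 4.082 h.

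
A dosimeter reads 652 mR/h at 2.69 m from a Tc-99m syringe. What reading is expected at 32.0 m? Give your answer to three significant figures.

4.61 mR/h

Since intensity falls as 1/r², the rate at 32.0 m is
(2.69/32.0)² = 0.007067, so 652 × 0.007067 = 4.608 mR/h.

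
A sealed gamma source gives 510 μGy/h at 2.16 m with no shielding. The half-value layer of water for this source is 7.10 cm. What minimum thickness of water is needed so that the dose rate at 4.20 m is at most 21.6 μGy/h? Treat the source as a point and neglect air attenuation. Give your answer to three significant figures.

At 4.20 m, distance alone gives (2.16/4.20)² = 0.2645, so 510 × 0.2645 = 134.9 μGy/h.
Further attenuation needed: 134.9/21.6 = 6.245.
n = log₂(6.245) = 2.643 half-value layers.
Thickness = 2.643 × 7.10 cm = 18.77 cm.

18.8 cm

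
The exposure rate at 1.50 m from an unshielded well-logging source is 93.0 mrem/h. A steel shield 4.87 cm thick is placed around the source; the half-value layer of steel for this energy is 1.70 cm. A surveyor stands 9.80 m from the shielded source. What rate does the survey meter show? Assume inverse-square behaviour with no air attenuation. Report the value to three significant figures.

Distance alone: (1.50/9.80)² = 0.02343, so 93.0 × 0.02343 = 2.179 mrem/h.
Shield: 4.87/1.70 = 2.865 half-value layers → attenuation 2^(−2.865) = 0.1373.
Combined: 2.179 × 0.1373 = 0.2992 mrem/h.

0.299 mrem/h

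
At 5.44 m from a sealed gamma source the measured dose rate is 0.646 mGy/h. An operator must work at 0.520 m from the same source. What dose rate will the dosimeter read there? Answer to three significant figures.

70.7 mGy/h

Using I₁d₁² = I₂d₂², scaling from 5.44 m to 0.520 m:
0.646 × (5.44/0.520)² = 0.646 × 109.4 = 70.67 mGy/h.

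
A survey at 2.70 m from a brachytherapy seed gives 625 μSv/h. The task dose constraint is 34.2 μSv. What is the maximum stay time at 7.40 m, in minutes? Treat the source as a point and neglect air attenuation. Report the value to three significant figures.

24.7 min

Since intensity falls as 1/r², rate at 7.40 m:
625 × (2.70/7.40)² = 625 × 0.1331 = 83.19 μSv/h.
Stay time = 34.2 μSv ÷ 83.19 μSv/h = 0.4111 h = 24.67 min.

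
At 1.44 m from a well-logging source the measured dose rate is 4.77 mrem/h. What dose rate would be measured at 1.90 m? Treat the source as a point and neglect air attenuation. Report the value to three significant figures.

Intensity scales as (d₁/d₂)², so scaling from 1.44 m to 1.90 m:
(1.44/1.90)² = 0.5744, so 4.77 × 0.5744 = 2.740 mrem/h.

2.74 mrem/h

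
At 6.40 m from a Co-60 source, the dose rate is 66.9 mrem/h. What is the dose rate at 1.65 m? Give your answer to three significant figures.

Applying the 1/r² law, the rate at 1.65 m is
66.9 × (6.40/1.65)² = 66.9 × 15.04 = 1006 mrem/h.

1010 mrem/h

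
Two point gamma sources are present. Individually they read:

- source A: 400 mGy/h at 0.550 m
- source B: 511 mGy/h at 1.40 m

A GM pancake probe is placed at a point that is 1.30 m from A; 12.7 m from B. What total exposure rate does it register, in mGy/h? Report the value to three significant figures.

Each source contributes Iᵢ·(dᵢ/rᵢ)²; contributions add.
A: 400 × (0.550/1.30)² = 71.60 mGy/h
B: 511 × (1.40/12.7)² = 6.210 mGy/h
Total = 71.60 + 6.210 = 77.81 mGy/h.

77.8 mGy/h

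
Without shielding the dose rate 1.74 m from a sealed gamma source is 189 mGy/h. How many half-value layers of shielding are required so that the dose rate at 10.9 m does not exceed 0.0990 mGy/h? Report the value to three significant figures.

At 10.9 m, distance alone gives (1.74/10.9)² = 0.02548, so 189 × 0.02548 = 4.816 mGy/h.
Further attenuation needed: 4.816/0.0990 = 48.65.
n = log₂(48.65) = 5.604 half-value layers.

5.60 half-value layers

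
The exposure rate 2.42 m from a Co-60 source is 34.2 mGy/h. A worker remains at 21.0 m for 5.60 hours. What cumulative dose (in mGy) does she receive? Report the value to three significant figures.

Applying the 1/r² law, rate at 21.0 m:
(2.42/21.0)² = 0.01328, so 34.2 × 0.01328 = 0.4542 mGy/h.
Dose = rate × time = 0.4542 mGy/h × 5.600 h = 2.544 mGy.

2.54 mGy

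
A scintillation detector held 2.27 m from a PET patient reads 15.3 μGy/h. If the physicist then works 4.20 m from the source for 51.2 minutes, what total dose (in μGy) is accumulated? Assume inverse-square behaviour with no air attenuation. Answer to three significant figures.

By the inverse-square law, rate at 4.20 m:
(2.27/4.20)² = 0.2921, so 15.3 × 0.2921 = 4.469 μGy/h.
Dose = rate × time = 4.469 μGy/h × 0.8533 h = 3.813 μGy.

3.81 μGy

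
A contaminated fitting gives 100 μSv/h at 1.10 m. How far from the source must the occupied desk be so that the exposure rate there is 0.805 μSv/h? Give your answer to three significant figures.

12.3 m

Intensity scales as (d₁/d₂)², so d₂ = d₁·√(I₁/I₂).
I₁/I₂ = 100/0.805 = 124.2, so d₂ = 1.10 × √124.2 = 12.26 m.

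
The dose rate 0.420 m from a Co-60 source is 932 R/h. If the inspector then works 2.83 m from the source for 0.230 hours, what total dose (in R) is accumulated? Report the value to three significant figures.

By the inverse-square law, rate at 2.83 m:
932 × (0.420/2.83)² = 932 × 0.02203 = 20.53 R/h.
Dose = rate × time = 20.53 R/h × 0.2300 h = 4.722 R.

4.72 R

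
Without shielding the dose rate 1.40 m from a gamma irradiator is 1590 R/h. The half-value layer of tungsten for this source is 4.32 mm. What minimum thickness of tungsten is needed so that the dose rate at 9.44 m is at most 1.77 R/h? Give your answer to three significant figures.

At 9.44 m, distance alone gives 1590 × (1.40/9.44)² = 1590 × 0.02199 = 34.96 R/h.
Further attenuation needed: 34.96/1.77 = 19.75.
n = log₂(19.75) = 4.304 half-value layers.
Thickness = 4.304 × 4.32 mm = 18.59 mm.

18.6 mm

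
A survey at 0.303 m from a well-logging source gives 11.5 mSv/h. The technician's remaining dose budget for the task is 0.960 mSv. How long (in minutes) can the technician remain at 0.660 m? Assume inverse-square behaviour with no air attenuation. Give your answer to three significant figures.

Applying the 1/r² law, rate at 0.660 m:
(0.303/0.660)² = 0.2108, so 11.5 × 0.2108 = 2.424 mSv/h.
Stay time = 0.960 mSv ÷ 2.424 mSv/h = 0.3960 h = 23.76 min.

23.8 min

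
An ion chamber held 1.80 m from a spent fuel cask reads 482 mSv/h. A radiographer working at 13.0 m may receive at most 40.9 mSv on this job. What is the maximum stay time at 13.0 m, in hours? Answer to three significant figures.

By the inverse-square law, rate at 13.0 m:
482 × (1.80/13.0)² = 482 × 0.01917 = 9.240 mSv/h.
Stay time = 40.9 mSv ÷ 9.240 mSv/h = 4.426 h.

4.43 h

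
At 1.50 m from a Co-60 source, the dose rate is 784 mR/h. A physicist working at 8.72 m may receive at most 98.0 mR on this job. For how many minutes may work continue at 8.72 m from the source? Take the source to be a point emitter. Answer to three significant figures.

253 min

Intensity scales as (d₁/d₂)², so rate at 8.72 m:
(1.50/8.72)² = 0.02959, so 784 × 0.02959 = 23.20 mR/h.
Stay time = 98.0 mR ÷ 23.20 mR/h = 4.224 h = 253.4 min.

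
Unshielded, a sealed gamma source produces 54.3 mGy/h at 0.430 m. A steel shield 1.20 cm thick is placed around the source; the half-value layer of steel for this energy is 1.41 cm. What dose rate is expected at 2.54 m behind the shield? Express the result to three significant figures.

0.863 mGy/h

Distance alone: (0.430/2.54)² = 0.02866, so 54.3 × 0.02866 = 1.556 mGy/h.
Shield: 1.20/1.41 = 0.8511 half-value layers → attenuation 2^(−0.8511) = 0.5544.
Combined: 1.556 × 0.5544 = 0.8626 mGy/h.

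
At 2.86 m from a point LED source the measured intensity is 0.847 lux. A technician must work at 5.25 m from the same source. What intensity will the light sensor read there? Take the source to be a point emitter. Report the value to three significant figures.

0.251 lux

Using I₁d₁² = I₂d₂², scaling from 2.86 m to 5.25 m:
(2.86/5.25)² = 0.2968, so 0.847 × 0.2968 = 0.2514 lux.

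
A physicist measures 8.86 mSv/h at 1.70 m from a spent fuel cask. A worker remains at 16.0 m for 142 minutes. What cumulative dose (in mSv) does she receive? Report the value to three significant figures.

Using I₁d₁² = I₂d₂², rate at 16.0 m:
8.86 × (1.70/16.0)² = 8.86 × 0.01129 = 0.1000 mSv/h.
Dose = rate × time = 0.1000 mSv/h × 2.367 h = 0.2367 mSv.

0.237 mSv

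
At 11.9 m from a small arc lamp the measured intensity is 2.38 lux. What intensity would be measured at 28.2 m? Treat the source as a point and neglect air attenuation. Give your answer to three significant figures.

Since intensity falls as 1/r², scaling from 11.9 m to 28.2 m:
(11.9/28.2)² = 0.1781, so 2.38 × 0.1781 = 0.4239 lux.

0.424 lux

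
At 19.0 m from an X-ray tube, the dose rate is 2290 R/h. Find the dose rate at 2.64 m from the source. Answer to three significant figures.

By the inverse-square law, the rate at 2.64 m is
(19.0/2.64)² = 51.80, so 2290 × 51.80 = 118600 R/h.

119000 R/h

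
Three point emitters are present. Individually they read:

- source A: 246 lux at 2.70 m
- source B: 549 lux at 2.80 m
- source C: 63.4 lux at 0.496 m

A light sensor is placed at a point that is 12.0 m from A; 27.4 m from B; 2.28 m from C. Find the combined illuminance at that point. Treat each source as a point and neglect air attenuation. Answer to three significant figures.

21.2 lux

Each source contributes Iᵢ·(dᵢ/rᵢ)²; contributions add.
A: 246 × (2.70/12.0)² = 12.45 lux
B: 549 × (2.80/27.4)² = 5.733 lux
C: 63.4 × (0.496/2.28)² = 3.000 lux
Total = 12.45 + 5.733 + 3.000 = 21.18 lux.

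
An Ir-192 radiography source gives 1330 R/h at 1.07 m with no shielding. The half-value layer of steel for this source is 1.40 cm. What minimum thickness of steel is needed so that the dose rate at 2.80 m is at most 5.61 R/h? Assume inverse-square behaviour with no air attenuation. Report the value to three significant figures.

At 2.80 m, distance alone gives (1.07/2.80)² = 0.1460, so 1330 × 0.1460 = 194.2 R/h.
Further attenuation needed: 194.2/5.61 = 34.62.
n = log₂(34.62) = 5.114 half-value layers.
Thickness = 5.114 × 1.40 cm = 7.160 cm.

7.16 cm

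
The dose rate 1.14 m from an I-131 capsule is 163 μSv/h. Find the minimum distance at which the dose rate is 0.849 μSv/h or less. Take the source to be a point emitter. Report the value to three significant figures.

Intensity scales as (d₁/d₂)², so d₂ = d₁·√(I₁/I₂).
I₁/I₂ = 163/0.849 = 192.0, so d₂ = 1.14 × √192.0 = 15.80 m.

15.8 m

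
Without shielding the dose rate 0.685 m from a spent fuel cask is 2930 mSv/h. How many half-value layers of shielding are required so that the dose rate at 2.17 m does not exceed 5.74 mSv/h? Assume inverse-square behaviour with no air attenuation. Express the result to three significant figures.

At 2.17 m, distance alone gives 2930 × (0.685/2.17)² = 2930 × 0.09965 = 292.0 mSv/h.
Further attenuation needed: 292.0/5.74 = 50.87.
n = log₂(50.87) = 5.669 half-value layers.

5.67 half-value layers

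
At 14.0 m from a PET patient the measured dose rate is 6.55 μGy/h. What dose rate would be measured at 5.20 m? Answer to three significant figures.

47.5 μGy/h

Applying the 1/r² law, scaling from 14.0 m to 5.20 m:
6.55 × (14.0/5.20)² = 6.55 × 7.249 = 47.48 μGy/h.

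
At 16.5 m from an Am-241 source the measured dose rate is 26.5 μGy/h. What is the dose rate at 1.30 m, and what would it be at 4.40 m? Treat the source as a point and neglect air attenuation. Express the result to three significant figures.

4270 μGy/h; 373 μGy/h

Applying the 1/r² law,
At 1.30 m: 26.5 × (16.5/1.30)² = 26.5 × 161.1 = 4269 μGy/h
At 4.40 m: 4269 × (1.30/4.40)² = 4269 × 0.08729 = 372.6 μGy/h.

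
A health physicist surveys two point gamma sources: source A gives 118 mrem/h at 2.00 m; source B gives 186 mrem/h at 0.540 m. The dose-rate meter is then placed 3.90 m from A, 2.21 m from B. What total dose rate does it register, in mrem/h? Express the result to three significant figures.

Each source contributes Iᵢ·(dᵢ/rᵢ)²; contributions add.
A: 118 × (2.00/3.90)² = 31.03 mrem/h
B: 186 × (0.540/2.21)² = 11.10 mrem/h
Total = 31.03 + 11.10 = 42.13 mrem/h.

42.1 mrem/h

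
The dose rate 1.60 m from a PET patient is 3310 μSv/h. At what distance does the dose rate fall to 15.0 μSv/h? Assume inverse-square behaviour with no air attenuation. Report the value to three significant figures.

23.8 m

Since intensity falls as 1/r², d₂ = d₁·√(I₁/I₂).
I₁/I₂ = 3310/15.0 = 220.7, so d₂ = 1.60 × √220.7 = 23.77 m.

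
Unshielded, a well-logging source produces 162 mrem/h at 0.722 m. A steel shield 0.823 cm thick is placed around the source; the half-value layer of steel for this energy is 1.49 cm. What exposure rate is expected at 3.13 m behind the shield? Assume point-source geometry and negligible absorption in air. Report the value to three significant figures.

5.88 mrem/h

Distance alone: 162 × (0.722/3.13)² = 162 × 0.05321 = 8.620 mrem/h.
Shield: 0.823/1.49 = 0.5523 half-value layers → attenuation 2^(−0.5523) = 0.6819.
Combined: 8.620 × 0.6819 = 5.878 mrem/h.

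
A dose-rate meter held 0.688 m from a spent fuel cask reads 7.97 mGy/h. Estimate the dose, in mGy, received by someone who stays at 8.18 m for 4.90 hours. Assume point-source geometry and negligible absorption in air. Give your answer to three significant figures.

By the inverse-square law, rate at 8.18 m:
7.97 × (0.688/8.18)² = 7.97 × 0.007074 = 0.05638 mGy/h.
Dose = rate × time = 0.05638 mGy/h × 4.900 h = 0.2763 mGy.

0.276 mGy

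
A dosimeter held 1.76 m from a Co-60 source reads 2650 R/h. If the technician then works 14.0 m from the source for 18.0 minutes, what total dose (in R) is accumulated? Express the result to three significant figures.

12.6 R

Since intensity falls as 1/r², rate at 14.0 m:
(1.76/14.0)² = 0.01580, so 2650 × 0.01580 = 41.87 R/h.
Dose = rate × time = 41.87 R/h × 0.3000 h = 12.56 R.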